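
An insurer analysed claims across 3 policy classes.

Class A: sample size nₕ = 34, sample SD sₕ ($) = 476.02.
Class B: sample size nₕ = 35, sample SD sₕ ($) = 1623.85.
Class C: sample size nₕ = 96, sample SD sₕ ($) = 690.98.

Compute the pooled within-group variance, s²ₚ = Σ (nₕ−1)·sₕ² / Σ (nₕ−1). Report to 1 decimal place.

879567.4

A: (34−1)·476.02² = 33·226595.0404 = 7477636.3332
B: (35−1)·1623.85² = 34·2636888.8225 = 89654219.965
C: (96−1)·690.98² = 95·477453.3604 = 45358069.238
Numerator = 142489925.5362; denominator = Σ(nₕ−1) = 162.
s²ₚ = 142489925.5362/162 = 879567.442... → 879567.4.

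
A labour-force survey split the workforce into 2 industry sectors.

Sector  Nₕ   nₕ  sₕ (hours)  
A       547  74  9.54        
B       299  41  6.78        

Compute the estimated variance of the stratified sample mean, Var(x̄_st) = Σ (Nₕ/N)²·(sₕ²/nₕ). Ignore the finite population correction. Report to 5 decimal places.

0.65421

N = 846; Wₕ = Nₕ/N.
sector A: (547/846)²·9.54²/74 = 0.51416079
sector B: (299/846)²·6.78²/41 = 0.14004809
Sum = 0.65420888 → 0.65421.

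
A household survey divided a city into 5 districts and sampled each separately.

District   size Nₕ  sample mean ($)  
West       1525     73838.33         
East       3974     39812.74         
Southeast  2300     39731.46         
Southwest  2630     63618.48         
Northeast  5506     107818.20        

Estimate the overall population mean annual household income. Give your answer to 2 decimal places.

70484.17

x̄_st = (Σ Nₕx̄ₕ) / (Σ Nₕ) = (1525·73838.33 + 3974·39812.74 + 2300·39731.46 + 2630·63618.48 + 5506·107818.20) / 15935
= 1123165251.61 / 15935 = 70484.1702... → 70484.17.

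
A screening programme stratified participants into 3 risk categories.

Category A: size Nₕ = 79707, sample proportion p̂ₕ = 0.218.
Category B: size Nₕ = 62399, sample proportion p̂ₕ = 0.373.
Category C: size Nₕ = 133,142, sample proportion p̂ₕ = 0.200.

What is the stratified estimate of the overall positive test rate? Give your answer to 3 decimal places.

N = 79707 + 62399 + 133142 = 275248.
Overall proportion = Σ (Nₕ/N)·p̂ₕ.
Σ Nₕp̂ₕ = 17376.126 + 23274.827 + 26628.4 = 67279.353.
67279.353 / 275248 = 0.24443... → 0.244.

0.244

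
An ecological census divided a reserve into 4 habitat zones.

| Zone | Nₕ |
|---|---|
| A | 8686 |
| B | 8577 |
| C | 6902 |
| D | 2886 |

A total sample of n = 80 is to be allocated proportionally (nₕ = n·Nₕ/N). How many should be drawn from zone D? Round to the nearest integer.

Share of zone D = 2886/27051 = 0.10669.
Allocate 80 × 0.10669 = 8.535... → 9.

9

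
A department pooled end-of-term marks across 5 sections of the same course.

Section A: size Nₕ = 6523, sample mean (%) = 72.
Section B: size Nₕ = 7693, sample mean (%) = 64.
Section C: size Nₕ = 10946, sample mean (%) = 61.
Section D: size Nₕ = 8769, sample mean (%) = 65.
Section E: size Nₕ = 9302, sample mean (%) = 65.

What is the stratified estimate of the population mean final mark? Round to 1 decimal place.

x̄_st = (Σ Nₕx̄ₕ) / (Σ Nₕ) = (6523·72 + 7693·64 + 10946·61 + 8769·65 + 9302·65) / 43233
= 2804329 / 43233 = 64.865... → 64.9.

64.9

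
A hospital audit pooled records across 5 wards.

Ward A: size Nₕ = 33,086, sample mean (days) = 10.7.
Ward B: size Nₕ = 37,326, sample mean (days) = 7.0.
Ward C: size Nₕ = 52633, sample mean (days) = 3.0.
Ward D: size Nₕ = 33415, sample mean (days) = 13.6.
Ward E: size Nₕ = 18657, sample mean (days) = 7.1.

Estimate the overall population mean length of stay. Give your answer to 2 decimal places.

7.77

N = 175117; weights Wₕ = Nₕ/N = (0.1889, 0.2131, 0.3006, 0.1908, 0.1065).
x̄_st = Σ Wₕ·x̄ₕ = 0.1889·10.7 + 0.2131·7.0 + 0.3006·3.0 + 0.1908·13.6 + 0.1065·7.1 ≈ 7.7669...
→ 7.77.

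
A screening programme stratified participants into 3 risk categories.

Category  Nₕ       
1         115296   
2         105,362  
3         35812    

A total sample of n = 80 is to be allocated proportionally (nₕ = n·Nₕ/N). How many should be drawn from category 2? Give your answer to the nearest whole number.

Share of category 2 = 105362/256470 = 0.41082.
Allocate 80 × 0.41082 = 32.865... → 33.

33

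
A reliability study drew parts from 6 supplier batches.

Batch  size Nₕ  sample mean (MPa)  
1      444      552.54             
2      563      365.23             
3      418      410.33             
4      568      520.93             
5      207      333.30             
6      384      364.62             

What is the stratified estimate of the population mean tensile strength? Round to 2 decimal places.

436.29

N = 444 + 563 + 418 + 568 + 207 + 384 = 2584.
The stratified mean weights each stratum mean by its population share Nₕ/N.
Σ Nₕx̄ₕ = 444·552.54 + 563·365.23 + 418·410.33 + 568·520.93 + 207·333.30 + 384·364.62 = 245327.76 + 205624.49 + 171517.94 + 295888.24 + 68993.1 + 140014.08 = 1127365.61.
Divide by N: 1127365.61 / 2584 = 436.2870... → 436.29.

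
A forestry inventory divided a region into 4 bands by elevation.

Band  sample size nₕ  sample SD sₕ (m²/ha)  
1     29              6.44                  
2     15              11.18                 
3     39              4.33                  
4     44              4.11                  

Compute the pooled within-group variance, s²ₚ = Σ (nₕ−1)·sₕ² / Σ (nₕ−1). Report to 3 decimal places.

Degrees of freedom: 28 + 14 + 38 + 43 = 123.
Σ(nₕ−1)sₕ² = 28·41.4736 + 14·124.9924 + 38·18.7489 + 43·16.8921 = 4349.9729.
s²ₚ = 4349.9729 / 123 = 35.36563... → 35.366.

35.366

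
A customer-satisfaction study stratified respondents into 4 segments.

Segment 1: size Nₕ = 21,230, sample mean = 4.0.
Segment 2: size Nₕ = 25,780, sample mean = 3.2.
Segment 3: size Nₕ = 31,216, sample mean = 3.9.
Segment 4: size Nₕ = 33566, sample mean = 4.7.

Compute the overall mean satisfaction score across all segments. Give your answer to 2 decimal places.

4.00

x̄_st = (Σ Nₕx̄ₕ) / (Σ Nₕ) = (21230·4.0 + 25780·3.2 + 31216·3.9 + 33566·4.7) / 111792
= 446918.6 / 111792 = 3.9978... → 4.00.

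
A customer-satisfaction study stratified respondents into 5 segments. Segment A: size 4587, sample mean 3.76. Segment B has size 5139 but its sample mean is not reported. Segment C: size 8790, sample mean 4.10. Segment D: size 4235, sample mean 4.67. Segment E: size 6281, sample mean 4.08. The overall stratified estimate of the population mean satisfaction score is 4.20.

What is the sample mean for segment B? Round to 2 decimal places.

4.52

Σ Nₕx̄ₕ = N·μ, so 5139·x̄_B = 29032·4.20 − (4587·3.76 + 8790·4.10 + 4235·4.67 + 6281·4.08).
= 121934.4 − 98690.05 = 23244.35.
x̄_B = 23244.35 / 5139 = 4.5231... → 4.52.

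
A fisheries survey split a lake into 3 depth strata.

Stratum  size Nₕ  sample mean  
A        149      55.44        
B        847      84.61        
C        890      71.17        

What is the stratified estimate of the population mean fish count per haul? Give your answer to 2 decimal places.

x̄_st = (Σ Nₕx̄ₕ) / (Σ Nₕ) = (149·55.44 + 847·84.61 + 890·71.17) / 1886
= 143266.53 / 1886 = 75.9632... → 75.96.

75.96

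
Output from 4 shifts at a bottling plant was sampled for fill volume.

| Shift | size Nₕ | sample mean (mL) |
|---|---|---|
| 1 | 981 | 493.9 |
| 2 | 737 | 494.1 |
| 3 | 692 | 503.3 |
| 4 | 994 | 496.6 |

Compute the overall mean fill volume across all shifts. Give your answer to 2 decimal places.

x̄_st = (Σ Nₕx̄ₕ) / (Σ Nₕ) = (981·493.9 + 737·494.1 + 692·503.3 + 994·496.6) / 3404
= 1690571.6 / 3404 = 496.6427... → 496.64.

496.64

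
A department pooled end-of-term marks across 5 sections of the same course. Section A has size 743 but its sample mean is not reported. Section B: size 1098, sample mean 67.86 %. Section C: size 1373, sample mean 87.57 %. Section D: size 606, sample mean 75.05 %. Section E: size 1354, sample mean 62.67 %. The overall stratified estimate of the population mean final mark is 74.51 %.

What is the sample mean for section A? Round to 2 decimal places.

N = 743 + 1098 + 1373 + 606 + 1354 = 5174.
Overall total = μ·N = 74.51·5174 = 385514.74.
Subtract the known strata: 1098·67.86 + 1373·87.57 + 606·75.05 + 1354·62.67 = 325079.37.
Remaining total for section A: 385514.74 − 325079.37 = 60435.37.
Divide by its size: 60435.37 / 743 = 81.3397... → 81.34.

81.34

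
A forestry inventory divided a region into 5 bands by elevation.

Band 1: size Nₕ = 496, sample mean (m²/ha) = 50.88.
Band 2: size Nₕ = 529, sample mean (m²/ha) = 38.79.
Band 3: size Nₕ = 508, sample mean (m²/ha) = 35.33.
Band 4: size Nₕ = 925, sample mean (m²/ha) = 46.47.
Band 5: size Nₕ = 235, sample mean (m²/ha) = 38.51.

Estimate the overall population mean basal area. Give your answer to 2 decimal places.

N = 496 + 529 + 508 + 925 + 235 = 2693.
Overall mean = Σ (Nₕ/N)·x̄ₕ — weight by population share, not a simple average.
Σ Nₕx̄ₕ = 496·50.88 + 529·38.79 + 508·35.33 + 925·46.47 + 235·38.51 = 25236.48 + 20519.91 + 17947.64 + 42984.75 + 9049.85 = 115738.63.
Divide by N: 115738.63 / 2693 = 42.9776... → 42.98.

42.98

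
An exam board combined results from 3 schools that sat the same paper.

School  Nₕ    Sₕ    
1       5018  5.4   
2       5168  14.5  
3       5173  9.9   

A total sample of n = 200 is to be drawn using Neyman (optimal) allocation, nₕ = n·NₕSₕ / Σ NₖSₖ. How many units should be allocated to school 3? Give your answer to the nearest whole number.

Σ NₕSₕ = 5018·5.4 + 5168·14.5 + 5173·9.9 = 153245.9.
Share for 3: 51212.7/153245.9 = 0.33419.
n_3 = 200 × 0.33419 = 66.837... → 67.

67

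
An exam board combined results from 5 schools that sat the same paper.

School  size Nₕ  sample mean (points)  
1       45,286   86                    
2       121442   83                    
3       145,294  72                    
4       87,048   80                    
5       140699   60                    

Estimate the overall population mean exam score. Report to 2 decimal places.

73.81

N = 539769; weights Wₕ = Nₕ/N = (0.0839, 0.2250, 0.2692, 0.1613, 0.2607).
x̄_st = Σ Wₕ·x̄ₕ = 0.0839·86 + 0.2250·83 + 0.2692·72 + 0.1613·80 + 0.2607·60 ≈ 73.8116...
→ 73.81.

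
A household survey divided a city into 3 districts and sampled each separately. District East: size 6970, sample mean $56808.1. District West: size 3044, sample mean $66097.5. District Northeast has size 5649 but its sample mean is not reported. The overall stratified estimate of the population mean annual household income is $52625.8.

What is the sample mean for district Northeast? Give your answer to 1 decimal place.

40206.2

N = 6970 + 3044 + 5649 = 15663.
Overall total = μ·N = 52625.8·15663 = 824277905.4.
Subtract the known strata: 6970·56808.1 + 3044·66097.5 = 597153247.
Remaining total for district Northeast: 824277905.4 − 597153247 = 227124658.4.
Divide by its size: 227124658.4 / 5649 = 40206.171... → 40206.2.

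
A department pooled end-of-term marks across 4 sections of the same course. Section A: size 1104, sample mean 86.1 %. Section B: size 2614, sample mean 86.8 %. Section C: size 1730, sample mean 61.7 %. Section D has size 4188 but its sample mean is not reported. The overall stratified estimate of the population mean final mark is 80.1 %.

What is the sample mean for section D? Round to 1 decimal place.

Σ Nₕx̄ₕ = N·μ, so 4188·x̄_D = 9636·80.1 − (1104·86.1 + 2614·86.8 + 1730·61.7).
= 771843.6 − 428690.6 = 343153.
x̄_D = 343153 / 4188 = 81.937... → 81.9.

81.9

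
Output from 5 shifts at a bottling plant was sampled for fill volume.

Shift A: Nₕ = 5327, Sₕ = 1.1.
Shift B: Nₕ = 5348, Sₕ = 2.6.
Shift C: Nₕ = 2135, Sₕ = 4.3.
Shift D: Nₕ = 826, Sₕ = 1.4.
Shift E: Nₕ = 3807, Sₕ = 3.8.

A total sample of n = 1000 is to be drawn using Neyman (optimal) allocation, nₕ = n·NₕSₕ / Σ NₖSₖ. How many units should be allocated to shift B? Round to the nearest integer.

312

Σ NₕSₕ = 5327·1.1 + 5348·2.6 + 2135·4.3 + 826·1.4 + 3807·3.8 = 44568.
Share for B: 13904.8/44568 = 0.31199.
n_B = 1000 × 0.31199 = 311.991... → 312.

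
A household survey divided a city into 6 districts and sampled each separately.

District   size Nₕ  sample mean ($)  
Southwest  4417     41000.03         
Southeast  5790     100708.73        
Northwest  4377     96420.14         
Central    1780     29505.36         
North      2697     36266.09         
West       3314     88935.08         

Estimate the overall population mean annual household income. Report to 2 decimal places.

N = 4417 + 5790 + 4377 + 1780 + 2697 + 3314 = 22375.
Overall mean = Σ (Nₕ/N)·x̄ₕ — weight by population share, not a simple average.
Σ Nₕx̄ₕ = 4417·41000.03 + 5790·100708.73 + 4377·96420.14 + 1780·29505.36 + 2697·36266.09 + 3314·88935.08 = 181097132.51 + 583103546.7 + 422030952.78 + 52519540.8 + 97809644.73 + 294730855.12 = 1631291672.64.
Divide by N: 1631291672.64 / 22375 = 72906.8904... → 72906.89.

72906.89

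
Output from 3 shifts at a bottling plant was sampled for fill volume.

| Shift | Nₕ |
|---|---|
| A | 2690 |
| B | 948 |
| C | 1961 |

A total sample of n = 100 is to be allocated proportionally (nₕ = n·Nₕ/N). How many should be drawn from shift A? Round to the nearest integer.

N = 2690 + 948 + 1961 = 5599.
n_A = 100·2690/5599 = 48.044... → 48.

48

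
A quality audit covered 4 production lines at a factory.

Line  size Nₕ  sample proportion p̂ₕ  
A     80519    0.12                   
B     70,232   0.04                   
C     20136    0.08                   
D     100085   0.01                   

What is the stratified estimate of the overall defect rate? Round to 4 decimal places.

N = 80519 + 70232 + 20136 + 100085 = 270972.
Overall proportion = Σ (Nₕ/N)·p̂ₕ.
Σ Nₕp̂ₕ = 9662.28 + 2809.28 + 1610.88 + 1000.85 = 15083.29.
15083.29 / 270972 = 0.055664... → 0.0557.

0.0557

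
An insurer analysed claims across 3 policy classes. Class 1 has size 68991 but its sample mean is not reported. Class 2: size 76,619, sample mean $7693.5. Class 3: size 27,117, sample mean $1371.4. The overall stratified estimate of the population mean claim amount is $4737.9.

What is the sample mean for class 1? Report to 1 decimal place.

2778.7

Σ Nₕx̄ₕ = N·μ, so 68991·x̄_1 = 172727·4737.9 − (76619·7693.5 + 27117·1371.4).
= 818363253.3 − 626656530.3 = 191706723.
x̄_1 = 191706723 / 68991 = 2778.721... → 2778.7.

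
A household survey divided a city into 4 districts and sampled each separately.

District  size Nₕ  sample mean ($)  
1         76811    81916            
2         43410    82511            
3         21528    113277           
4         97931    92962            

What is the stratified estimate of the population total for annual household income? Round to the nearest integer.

1: 76811·81916 = 6292049876
2: 43410·82511 = 3581802510
3: 21528·113277 = 2438627256
4: 97931·92962 = 9103861622
τ̂ = Σ Nₕx̄ₕ = 21416341264.

21416341264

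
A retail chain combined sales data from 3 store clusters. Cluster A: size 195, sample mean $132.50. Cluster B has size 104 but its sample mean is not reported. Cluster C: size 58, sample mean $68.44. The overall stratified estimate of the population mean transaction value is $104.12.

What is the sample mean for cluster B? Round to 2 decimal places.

70.81

Σ Nₕx̄ₕ = N·μ, so 104·x̄_B = 357·104.12 − (195·132.50 + 58·68.44).
= 37170.84 − 29807.02 = 7363.82.
x̄_B = 7363.82 / 104 = 70.8060... → 70.81.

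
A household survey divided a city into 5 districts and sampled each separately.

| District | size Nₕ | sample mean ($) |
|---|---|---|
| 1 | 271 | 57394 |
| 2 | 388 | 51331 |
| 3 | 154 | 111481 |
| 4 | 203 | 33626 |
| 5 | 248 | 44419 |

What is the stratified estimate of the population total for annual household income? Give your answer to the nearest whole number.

1: 271·57394 = 15553774
2: 388·51331 = 19916428
3: 154·111481 = 17168074
4: 203·33626 = 6826078
5: 248·44419 = 11015912
τ̂ = Σ Nₕx̄ₕ = 70480266.

70480266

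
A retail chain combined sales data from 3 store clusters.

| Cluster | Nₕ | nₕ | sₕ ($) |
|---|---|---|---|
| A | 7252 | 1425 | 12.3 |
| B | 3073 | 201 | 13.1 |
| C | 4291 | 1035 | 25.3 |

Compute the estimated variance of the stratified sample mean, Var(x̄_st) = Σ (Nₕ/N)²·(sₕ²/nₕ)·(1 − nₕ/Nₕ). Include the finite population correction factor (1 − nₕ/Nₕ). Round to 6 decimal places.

N = 14616; Wₕ = Nₕ/N.
cluster A: (7252/14616)²·12.3²/1425·(1 − 1425/7252) = 0.021001055
cluster B: (3073/14616)²·13.1²/201·(1 − 201/3073) = 0.035272518
cluster C: (4291/14616)²·25.3²/1035·(1 − 1035/4291) = 0.040447020
Sum = 0.096720593 → 0.096721.

0.096721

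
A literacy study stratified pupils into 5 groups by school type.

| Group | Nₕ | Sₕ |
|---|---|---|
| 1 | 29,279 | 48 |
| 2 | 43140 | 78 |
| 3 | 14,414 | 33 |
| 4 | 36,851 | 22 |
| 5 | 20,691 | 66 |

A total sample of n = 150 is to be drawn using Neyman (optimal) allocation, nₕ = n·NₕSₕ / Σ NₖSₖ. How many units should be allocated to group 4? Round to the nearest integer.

16

Σ NₕSₕ = 29279·48 + 43140·78 + 14414·33 + 36851·22 + 20691·66 = 7422302.
Share for 4: 810722/7422302 = 0.10923.
n_4 = 150 × 0.10923 = 16.384... → 16.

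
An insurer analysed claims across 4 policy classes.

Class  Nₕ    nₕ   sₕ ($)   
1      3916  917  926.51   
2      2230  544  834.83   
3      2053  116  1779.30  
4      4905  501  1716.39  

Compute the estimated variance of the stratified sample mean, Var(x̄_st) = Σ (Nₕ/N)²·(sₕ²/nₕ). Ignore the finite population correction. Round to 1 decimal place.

N = 13104. Term for each stratum: Wₕ²sₕ²/nₕ.
Var(x̄_st) = 83.6004 + 37.1022 + 669.9008 + 823.8810 = 1614.4844 → 1614.5.

1614.5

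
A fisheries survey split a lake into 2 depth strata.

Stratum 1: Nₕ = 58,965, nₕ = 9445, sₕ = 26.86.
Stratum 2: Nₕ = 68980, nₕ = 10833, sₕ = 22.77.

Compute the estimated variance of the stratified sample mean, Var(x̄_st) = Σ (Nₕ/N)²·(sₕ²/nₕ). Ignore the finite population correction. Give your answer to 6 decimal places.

0.030135

N = 127945; Wₕ = Nₕ/N.
stratum 1: (58965/127945)²·26.86²/9445 = 0.016223779
stratum 2: (68980/127945)²·22.77²/10833 = 0.013911599
Sum = 0.030135378 → 0.030135.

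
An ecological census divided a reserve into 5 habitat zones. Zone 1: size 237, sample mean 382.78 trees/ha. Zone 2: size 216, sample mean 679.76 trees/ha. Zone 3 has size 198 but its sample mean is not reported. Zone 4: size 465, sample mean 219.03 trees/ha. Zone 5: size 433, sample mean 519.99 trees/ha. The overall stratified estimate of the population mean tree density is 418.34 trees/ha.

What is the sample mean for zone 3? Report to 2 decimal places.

421.50

N = 237 + 216 + 198 + 465 + 433 = 1549.
Overall total = μ·N = 418.34·1549 = 648008.66.
Subtract the known strata: 237·382.78 + 216·679.76 + 465·219.03 + 433·519.99 = 564551.64.
Remaining total for zone 3: 648008.66 − 564551.64 = 83457.02.
Divide by its size: 83457.02 / 198 = 421.5001... → 421.50.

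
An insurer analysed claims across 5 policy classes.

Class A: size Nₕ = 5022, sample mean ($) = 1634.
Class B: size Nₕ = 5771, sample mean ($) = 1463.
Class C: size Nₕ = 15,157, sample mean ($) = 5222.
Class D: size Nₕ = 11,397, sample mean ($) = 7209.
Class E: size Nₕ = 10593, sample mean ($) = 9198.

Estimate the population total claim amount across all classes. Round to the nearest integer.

275394162

Estimate total by summing Nₕ·x̄ₕ over strata.
5022·1634 + 5771·1463 + 15157·5222 + 11397·7209 + 10593·9198 = 8205948 + 8442973 + 79149854 + 82160973 + 97434414 = 275394162.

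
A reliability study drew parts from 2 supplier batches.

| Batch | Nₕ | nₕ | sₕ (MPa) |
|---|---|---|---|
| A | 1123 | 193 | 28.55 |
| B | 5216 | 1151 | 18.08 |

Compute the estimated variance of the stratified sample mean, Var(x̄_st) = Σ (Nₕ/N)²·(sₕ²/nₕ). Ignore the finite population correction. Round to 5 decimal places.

N = 6339; Wₕ = Nₕ/N.
batch A: (1123/6339)²·28.55²/193 = 0.13254792
batch B: (5216/6339)²·18.08²/1151 = 0.19228933
Sum = 0.32483725 → 0.32484.

0.32484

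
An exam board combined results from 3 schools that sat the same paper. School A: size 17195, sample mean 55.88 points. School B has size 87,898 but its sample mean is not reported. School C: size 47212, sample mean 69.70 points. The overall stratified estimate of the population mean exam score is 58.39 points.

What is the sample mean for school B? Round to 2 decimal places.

52.81

N = 17195 + 87898 + 47212 = 152305.
Overall total = μ·N = 58.39·152305 = 8893088.95.
Subtract the known strata: 17195·55.88 + 47212·69.70 = 4251533.
Remaining total for school B: 8893088.95 − 4251533 = 4641555.95.
Divide by its size: 4641555.95 / 87898 = 52.8062... → 52.81.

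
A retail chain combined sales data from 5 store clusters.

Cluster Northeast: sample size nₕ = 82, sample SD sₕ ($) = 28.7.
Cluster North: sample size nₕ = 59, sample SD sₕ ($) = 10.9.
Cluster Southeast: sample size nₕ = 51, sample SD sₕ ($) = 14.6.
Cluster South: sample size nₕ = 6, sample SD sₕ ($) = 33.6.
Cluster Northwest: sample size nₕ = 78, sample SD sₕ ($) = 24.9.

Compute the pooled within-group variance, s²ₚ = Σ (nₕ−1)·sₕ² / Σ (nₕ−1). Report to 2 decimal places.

507.95

Northeast: (82−1)·28.7² = 81·823.69 = 66718.89
North: (59−1)·10.9² = 58·118.81 = 6890.98
Southeast: (51−1)·14.6² = 50·213.16 = 10658
South: (6−1)·33.6² = 5·1128.96 = 5644.8
Northwest: (78−1)·24.9² = 77·620.01 = 47740.77
Numerator = 137653.44; denominator = Σ(nₕ−1) = 271.
s²ₚ = 137653.44/271 = 507.9463... → 507.95.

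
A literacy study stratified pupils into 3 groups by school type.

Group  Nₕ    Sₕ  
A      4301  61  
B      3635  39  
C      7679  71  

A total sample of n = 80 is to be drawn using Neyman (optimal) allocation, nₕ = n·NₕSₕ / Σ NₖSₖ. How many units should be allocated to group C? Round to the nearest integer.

Σ NₕSₕ = 4301·61 + 3635·39 + 7679·71 = 949335.
Share for C: 545209/949335 = 0.57431.
n_C = 80 × 0.57431 = 45.944... → 46.

46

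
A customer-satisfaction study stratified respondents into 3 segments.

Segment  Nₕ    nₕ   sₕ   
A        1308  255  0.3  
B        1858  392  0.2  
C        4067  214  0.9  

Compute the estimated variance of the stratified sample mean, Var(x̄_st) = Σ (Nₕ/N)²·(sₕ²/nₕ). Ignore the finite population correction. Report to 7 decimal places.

N = 7233. Term for each stratum: Wₕ²sₕ²/nₕ.
Var(x̄_st) = 0.0000115420 + 0.0000067333 + 0.0011966928 = 0.0012149681 → 0.0012150.

0.0012150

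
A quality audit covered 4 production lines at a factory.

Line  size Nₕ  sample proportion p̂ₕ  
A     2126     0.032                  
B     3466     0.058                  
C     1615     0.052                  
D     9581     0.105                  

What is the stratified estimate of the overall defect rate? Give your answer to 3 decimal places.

N = 2126 + 3466 + 1615 + 9581 = 16788.
Overall proportion = Σ (Nₕ/N)·p̂ₕ.
Σ Nₕp̂ₕ = 68.032 + 201.028 + 83.98 + 1006.005 = 1359.045.
1359.045 / 16788 = 0.08095... → 0.081.

0.081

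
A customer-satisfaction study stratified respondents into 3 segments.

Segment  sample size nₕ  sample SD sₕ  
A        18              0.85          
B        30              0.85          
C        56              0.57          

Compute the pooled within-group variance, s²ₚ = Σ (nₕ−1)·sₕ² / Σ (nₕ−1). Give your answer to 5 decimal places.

0.50599

Degrees of freedom: 17 + 29 + 55 = 101.
Σ(nₕ−1)sₕ² = 17·0.7225 + 29·0.7225 + 55·0.3249 = 51.1045.
s²ₚ = 51.1045 / 101 = 0.5059851... → 0.50599.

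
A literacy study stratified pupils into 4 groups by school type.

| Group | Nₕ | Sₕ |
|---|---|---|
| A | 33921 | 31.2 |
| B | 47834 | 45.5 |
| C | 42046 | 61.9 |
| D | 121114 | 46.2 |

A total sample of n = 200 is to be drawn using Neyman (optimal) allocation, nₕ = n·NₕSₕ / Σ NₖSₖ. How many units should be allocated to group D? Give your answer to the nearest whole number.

98

A: NₕSₕ = 33921·31.2 = 1058335.2
B: NₕSₕ = 47834·45.5 = 2176447
C: NₕSₕ = 42046·61.9 = 2602647.4
D: NₕSₕ = 121114·46.2 = 5595466.8
Σ NₕSₕ = 11432896.4.
n_D = 200·5595466.8/11432896.4 = 97.884... → 98.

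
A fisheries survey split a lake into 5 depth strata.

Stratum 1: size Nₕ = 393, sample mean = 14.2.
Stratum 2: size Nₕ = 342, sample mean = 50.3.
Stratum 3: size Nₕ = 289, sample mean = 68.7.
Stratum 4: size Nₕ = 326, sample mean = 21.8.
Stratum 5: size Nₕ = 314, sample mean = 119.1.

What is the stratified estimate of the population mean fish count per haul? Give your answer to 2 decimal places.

N = 393 + 342 + 289 + 326 + 314 = 1664.
Overall mean = Σ (Nₕ/N)·x̄ₕ — weight by population share, not a simple average.
Σ Nₕx̄ₕ = 393·14.2 + 342·50.3 + 289·68.7 + 326·21.8 + 314·119.1 = 5580.6 + 17202.6 + 19854.3 + 7106.8 + 37397.4 = 87141.7.
Divide by N: 87141.7 / 1664 = 52.3688... → 52.37.

52.37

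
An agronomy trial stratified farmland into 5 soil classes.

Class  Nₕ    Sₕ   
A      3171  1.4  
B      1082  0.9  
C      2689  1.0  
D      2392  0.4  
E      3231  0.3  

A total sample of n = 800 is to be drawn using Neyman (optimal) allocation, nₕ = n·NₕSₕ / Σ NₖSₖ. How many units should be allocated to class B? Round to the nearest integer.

A: NₕSₕ = 3171·1.4 = 4439.4
B: NₕSₕ = 1082·0.9 = 973.8
C: NₕSₕ = 2689·1.0 = 2689
D: NₕSₕ = 2392·0.4 = 956.8
E: NₕSₕ = 3231·0.3 = 969.3
Σ NₕSₕ = 10028.3.
n_B = 800·973.8/10028.3 = 77.684... → 78.

78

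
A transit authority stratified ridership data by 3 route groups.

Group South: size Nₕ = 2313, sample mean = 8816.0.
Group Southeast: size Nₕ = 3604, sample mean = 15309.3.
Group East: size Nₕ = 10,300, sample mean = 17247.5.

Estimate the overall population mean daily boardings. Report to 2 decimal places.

x̄_st = (Σ Nₕx̄ₕ) / (Σ Nₕ) = (2313·8816.0 + 3604·15309.3 + 10300·17247.5) / 16217
= 253215375.2 / 16217 = 15614.1935... → 15614.19.

15614.19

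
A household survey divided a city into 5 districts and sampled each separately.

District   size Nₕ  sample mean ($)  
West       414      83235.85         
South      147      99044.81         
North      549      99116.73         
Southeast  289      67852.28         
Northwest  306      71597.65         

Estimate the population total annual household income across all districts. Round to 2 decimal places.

West: 414·83235.85 = 34459641.9
South: 147·99044.81 = 14559587.07
North: 549·99116.73 = 54415084.77
Southeast: 289·67852.28 = 19609308.92
Northwest: 306·71597.65 = 21908880.9
τ̂ = Σ Nₕx̄ₕ = 144952503.56.

144952503.56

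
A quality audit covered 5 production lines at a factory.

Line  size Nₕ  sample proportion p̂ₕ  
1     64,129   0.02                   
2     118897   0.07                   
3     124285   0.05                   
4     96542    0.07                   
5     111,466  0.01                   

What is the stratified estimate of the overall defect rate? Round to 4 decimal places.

N = 64129 + 118897 + 124285 + 96542 + 111466 = 515319.
Overall proportion = Σ (Nₕ/N)·p̂ₕ.
Σ Nₕp̂ₕ = 1282.58 + 8322.79 + 6214.25 + 6757.94 + 1114.66 = 23692.22.
23692.22 / 515319 = 0.045976... → 0.0460.

0.0460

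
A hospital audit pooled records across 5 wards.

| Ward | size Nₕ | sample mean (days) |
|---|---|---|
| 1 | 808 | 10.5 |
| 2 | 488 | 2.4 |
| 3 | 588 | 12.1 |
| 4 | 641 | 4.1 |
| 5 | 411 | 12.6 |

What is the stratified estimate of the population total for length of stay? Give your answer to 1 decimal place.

24576.7

Population total = Σ Nₕ·x̄ₕ (each stratum's size times its mean).
808·10.5 + 488·2.4 + 588·12.1 + 641·4.1 + 411·12.6 = 8484 + 1171.2 + 7114.8 + 2628.1 + 5178.6 = 24576.7.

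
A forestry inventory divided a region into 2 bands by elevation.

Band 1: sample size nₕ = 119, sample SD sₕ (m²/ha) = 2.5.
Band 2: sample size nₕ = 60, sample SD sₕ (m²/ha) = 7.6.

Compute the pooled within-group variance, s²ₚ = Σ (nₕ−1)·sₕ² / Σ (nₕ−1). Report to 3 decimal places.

1: (119−1)·2.5² = 118·6.25 = 737.5
2: (60−1)·7.6² = 59·57.76 = 3407.84
Numerator = 4145.34; denominator = Σ(nₕ−1) = 177.
s²ₚ = 4145.34/177 = 23.42 → 23.420.

23.420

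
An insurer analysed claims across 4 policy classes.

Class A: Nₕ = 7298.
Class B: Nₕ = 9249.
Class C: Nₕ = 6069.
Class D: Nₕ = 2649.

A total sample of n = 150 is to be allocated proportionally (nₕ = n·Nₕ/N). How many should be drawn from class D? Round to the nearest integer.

Share of class D = 2649/25265 = 0.10485.
Allocate 150 × 0.10485 = 15.727... → 16.

16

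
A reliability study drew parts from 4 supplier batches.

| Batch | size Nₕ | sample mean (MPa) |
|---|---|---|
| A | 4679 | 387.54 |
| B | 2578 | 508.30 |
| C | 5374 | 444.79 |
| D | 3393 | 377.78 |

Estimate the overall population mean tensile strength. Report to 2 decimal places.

424.10

N = 4679 + 2578 + 5374 + 3393 = 16024.
Weight each subgroup mean by Nₕ/N and sum.
Σ Nₕx̄ₕ = 4679·387.54 + 2578·508.30 + 5374·444.79 + 3393·377.78 = 1813299.66 + 1310397.4 + 2390301.46 + 1281807.54 = 6795806.06.
Divide by N: 6795806.06 / 16024 = 424.1017... → 424.10.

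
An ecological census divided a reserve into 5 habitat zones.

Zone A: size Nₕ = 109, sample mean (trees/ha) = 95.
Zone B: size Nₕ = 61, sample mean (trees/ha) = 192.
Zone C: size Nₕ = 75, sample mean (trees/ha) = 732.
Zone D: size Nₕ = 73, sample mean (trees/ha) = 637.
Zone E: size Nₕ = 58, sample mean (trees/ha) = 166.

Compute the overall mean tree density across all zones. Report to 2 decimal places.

N = 376; weights Wₕ = Nₕ/N = (0.2899, 0.1622, 0.1995, 0.1941, 0.1543).
x̄_st = Σ Wₕ·x̄ₕ = 0.2899·95 + 0.1622·192 + 0.1995·732 + 0.1941·637 + 0.1543·166 ≈ 353.9787...
→ 353.98.

353.98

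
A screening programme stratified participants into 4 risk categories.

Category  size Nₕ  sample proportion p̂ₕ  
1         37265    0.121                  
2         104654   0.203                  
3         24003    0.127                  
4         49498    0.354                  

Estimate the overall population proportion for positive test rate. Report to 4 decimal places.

N = 37265 + 104654 + 24003 + 49498 = 215420.
Overall proportion = Σ (Nₕ/N)·p̂ₕ.
Σ Nₕp̂ₕ = 4509.065 + 21244.762 + 3048.381 + 17522.292 = 46324.5.
46324.5 / 215420 = 0.215043... → 0.2150.

0.2150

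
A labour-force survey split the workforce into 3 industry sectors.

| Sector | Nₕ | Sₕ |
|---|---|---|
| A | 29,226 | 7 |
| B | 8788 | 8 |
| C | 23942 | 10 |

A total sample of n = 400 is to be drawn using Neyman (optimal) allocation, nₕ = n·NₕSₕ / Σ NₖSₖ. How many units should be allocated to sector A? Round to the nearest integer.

159

A: NₕSₕ = 29226·7 = 204582
B: NₕSₕ = 8788·8 = 70304
C: NₕSₕ = 23942·10 = 239420
Σ NₕSₕ = 514306.
n_A = 400·204582/514306 = 159.113... → 159.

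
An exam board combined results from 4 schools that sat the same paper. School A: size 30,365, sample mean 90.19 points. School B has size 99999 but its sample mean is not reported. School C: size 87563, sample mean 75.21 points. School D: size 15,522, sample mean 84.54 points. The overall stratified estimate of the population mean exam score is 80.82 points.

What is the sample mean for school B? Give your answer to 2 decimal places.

Σ Nₕx̄ₕ = N·μ, so 99999·x̄_B = 233449·80.82 − (30365·90.19 + 87563·75.21 + 15522·84.54).
= 18867348.18 − 10636462.46 = 8230885.72.
x̄_B = 8230885.72 / 99999 = 82.3097... → 82.31.

82.31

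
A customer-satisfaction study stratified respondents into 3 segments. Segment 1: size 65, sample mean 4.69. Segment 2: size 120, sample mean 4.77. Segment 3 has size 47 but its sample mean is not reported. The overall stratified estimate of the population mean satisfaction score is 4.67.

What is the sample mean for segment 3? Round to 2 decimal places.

4.39

Σ Nₕx̄ₕ = N·μ, so 47·x̄_3 = 232·4.67 − (65·4.69 + 120·4.77).
= 1083.44 − 877.25 = 206.19.
x̄_3 = 206.19 / 47 = 4.3870... → 4.39.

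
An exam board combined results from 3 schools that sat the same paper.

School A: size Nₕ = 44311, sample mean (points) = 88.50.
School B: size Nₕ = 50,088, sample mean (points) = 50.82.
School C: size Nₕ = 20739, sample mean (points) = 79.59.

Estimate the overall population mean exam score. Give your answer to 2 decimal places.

N = 44311 + 50088 + 20739 = 115138.
Overall mean = Σ (Nₕ/N)·x̄ₕ — weight by population share, not a simple average.
Σ Nₕx̄ₕ = 44311·88.50 + 50088·50.82 + 20739·79.59 = 3921523.5 + 2545472.16 + 1650617.01 = 8117612.67.
Divide by N: 8117612.67 / 115138 = 70.5033... → 70.50.

70.50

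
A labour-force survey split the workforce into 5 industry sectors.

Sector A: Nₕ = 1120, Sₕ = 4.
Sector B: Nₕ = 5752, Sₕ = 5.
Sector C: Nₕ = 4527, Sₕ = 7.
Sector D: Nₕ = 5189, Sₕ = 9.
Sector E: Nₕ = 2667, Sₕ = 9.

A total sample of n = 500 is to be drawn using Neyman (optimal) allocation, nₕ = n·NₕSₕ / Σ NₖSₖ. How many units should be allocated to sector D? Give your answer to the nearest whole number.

Σ NₕSₕ = 1120·4 + 5752·5 + 4527·7 + 5189·9 + 2667·9 = 135633.
Share for D: 46701/135633 = 0.34432.
n_D = 500 × 0.34432 = 172.159... → 172.

172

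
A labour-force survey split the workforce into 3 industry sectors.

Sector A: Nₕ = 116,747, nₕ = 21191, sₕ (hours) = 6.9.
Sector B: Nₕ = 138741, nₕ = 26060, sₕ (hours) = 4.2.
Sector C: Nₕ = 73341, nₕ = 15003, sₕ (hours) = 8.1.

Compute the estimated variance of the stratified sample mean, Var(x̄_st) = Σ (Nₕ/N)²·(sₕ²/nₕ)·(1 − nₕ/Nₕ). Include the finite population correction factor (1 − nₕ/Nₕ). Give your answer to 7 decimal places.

0.0005027

N = 328829. Term for each stratum: Wₕ²sₕ²/nₕ·(1−nₕ/Nₕ).
Var(x̄_st) = 0.0002317983 + 0.0000978677 + 0.0001730414 = 0.0005027074 → 0.0005027.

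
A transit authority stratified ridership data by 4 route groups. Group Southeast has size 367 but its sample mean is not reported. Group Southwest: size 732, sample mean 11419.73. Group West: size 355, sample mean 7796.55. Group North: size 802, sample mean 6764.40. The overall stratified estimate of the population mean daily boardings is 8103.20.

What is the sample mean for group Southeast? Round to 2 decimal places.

Σ Nₕx̄ₕ = N·μ, so 367·x̄_Southeast = 2256·8103.20 − (732·11419.73 + 355·7796.55 + 802·6764.40).
= 18280819.2 − 16552066.41 = 1728752.79.
x̄_Southeast = 1728752.79 / 367 = 4710.4981... → 4710.50.

4710.50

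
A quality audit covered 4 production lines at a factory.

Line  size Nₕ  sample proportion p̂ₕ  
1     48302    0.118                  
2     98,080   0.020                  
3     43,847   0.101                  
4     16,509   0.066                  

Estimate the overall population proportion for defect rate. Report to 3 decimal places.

0.064

N = 48302 + 98080 + 43847 + 16509 = 206738.
Overall proportion = Σ (Nₕ/N)·p̂ₕ.
Σ Nₕp̂ₕ = 5699.636 + 1961.6 + 4428.547 + 1089.594 = 13179.377.
13179.377 / 206738 = 0.06375... → 0.064.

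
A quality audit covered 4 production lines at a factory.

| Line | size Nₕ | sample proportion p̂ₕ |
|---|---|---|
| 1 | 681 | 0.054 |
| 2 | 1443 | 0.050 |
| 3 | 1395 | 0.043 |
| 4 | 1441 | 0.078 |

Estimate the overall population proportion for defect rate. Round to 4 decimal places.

Wₕ = Nₕ/N with N = 4960: 0.1373, 0.2909, 0.2813, 0.2905.
p̂_st = 0.1373·0.054 + 0.2909·0.050 + 0.2813·0.043 + 0.2905·0.078 ≈ 0.056715... → 0.0567.

0.0567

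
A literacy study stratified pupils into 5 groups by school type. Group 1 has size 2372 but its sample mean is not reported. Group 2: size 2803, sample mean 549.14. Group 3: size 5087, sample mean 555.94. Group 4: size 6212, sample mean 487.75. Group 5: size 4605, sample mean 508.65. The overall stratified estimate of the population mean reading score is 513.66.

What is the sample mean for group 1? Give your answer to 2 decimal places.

458.64

N = 2372 + 2803 + 5087 + 6212 + 4605 = 21079.
Overall total = μ·N = 513.66·21079 = 10827439.14.
Subtract the known strata: 2803·549.14 + 5087·555.94 + 6212·487.75 + 4605·508.65 = 9739542.45.
Remaining total for group 1: 10827439.14 − 9739542.45 = 1087896.69.
Divide by its size: 1087896.69 / 2372 = 458.6411... → 458.64.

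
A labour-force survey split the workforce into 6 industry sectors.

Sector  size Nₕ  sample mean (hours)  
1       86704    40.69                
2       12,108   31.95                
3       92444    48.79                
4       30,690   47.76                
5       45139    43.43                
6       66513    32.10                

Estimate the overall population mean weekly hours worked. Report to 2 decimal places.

41.93

x̄_st = (Σ Nₕx̄ₕ) / (Σ Nₕ) = (86704·40.69 + 12108·31.95 + 92444·48.79 + 30690·47.76 + 45139·43.43 + 66513·32.10) / 333598
= 13986387.59 / 333598 = 41.9259... → 41.93.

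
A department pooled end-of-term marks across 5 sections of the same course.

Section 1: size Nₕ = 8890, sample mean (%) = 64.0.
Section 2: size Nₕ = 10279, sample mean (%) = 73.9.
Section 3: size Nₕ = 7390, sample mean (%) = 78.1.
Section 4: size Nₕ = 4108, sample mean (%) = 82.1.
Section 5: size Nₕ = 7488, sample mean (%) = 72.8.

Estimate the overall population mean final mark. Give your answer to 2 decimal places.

N = 8890 + 10279 + 7390 + 4108 + 7488 = 38155.
Overall mean = Σ (Nₕ/N)·x̄ₕ — weight by population share, not a simple average.
Σ Nₕx̄ₕ = 8890·64.0 + 10279·73.9 + 7390·78.1 + 4108·82.1 + 7488·72.8 = 568960 + 759618.1 + 577159 + 337266.8 + 545126.4 = 2788130.3.
Divide by N: 2788130.3 / 38155 = 73.0738... → 73.07.

73.07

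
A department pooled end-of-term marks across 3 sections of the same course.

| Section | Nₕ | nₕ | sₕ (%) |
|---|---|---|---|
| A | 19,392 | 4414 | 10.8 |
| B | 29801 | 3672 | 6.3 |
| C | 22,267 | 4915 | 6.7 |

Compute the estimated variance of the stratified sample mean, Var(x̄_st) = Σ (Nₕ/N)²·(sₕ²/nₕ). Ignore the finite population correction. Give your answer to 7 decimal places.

0.0047126

N = 71460. Term for each stratum: Wₕ²sₕ²/nₕ.
Var(x̄_st) = 0.0019459620 + 0.0018798105 + 0.0008867955 = 0.0047125681 → 0.0047126.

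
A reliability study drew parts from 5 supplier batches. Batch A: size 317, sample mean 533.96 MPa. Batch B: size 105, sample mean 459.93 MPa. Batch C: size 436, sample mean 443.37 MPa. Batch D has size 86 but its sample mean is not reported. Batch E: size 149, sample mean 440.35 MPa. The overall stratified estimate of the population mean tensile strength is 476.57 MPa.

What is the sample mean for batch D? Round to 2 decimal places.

N = 317 + 105 + 436 + 86 + 149 = 1093.
Overall total = μ·N = 476.57·1093 = 520891.01.
Subtract the known strata: 317·533.96 + 105·459.93 + 436·443.37 + 149·440.35 = 476479.44.
Remaining total for batch D: 520891.01 − 476479.44 = 44411.57.
Divide by its size: 44411.57 / 86 = 516.4136... → 516.41.

516.41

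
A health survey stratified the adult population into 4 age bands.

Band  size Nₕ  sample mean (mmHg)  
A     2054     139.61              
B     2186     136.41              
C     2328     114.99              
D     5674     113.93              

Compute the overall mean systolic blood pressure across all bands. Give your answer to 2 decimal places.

N = 12242; weights Wₕ = Nₕ/N = (0.1678, 0.1786, 0.1902, 0.4635).
x̄_st = Σ Wₕ·x̄ₕ = 0.1678·139.61 + 0.1786·136.41 + 0.1902·114.99 + 0.4635·113.93 ≈ 122.4544...
→ 122.45.

122.45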